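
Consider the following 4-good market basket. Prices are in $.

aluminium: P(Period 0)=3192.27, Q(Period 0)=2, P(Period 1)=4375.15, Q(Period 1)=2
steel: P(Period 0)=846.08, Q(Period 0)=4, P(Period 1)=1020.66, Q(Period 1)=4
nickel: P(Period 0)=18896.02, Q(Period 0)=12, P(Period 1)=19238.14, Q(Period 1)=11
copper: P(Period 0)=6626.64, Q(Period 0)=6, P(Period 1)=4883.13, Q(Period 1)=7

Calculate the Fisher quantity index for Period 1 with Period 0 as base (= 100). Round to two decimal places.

95.15

Laspeyres component (base-period weights):
ΣP(Period 0)Q(Period 1) = 3192.27×2 + 846.08×4 + 18896.02×11 + 6626.64×7 = 6384.54 + 3384.32 + 207856.22 + 46386.48 = 264011.56
ΣP(Period 0)Q(Period 0) = 3192.27×2 + 846.08×4 + 18896.02×12 + 6626.64×6 = 6384.54 + 3384.32 + 226752.24 + 39759.84 = 276280.94
L = 264011.56 / 276280.94 × 100 = 95.5591
Paasche component (current-period weights):
ΣP(Period 1)Q(Period 1) = 4375.15×2 + 1020.66×4 + 19238.14×11 + 4883.13×7 = 8750.3 + 4082.64 + 211619.54 + 34181.91 = 258634.39
ΣP(Period 1)Q(Period 0) = 4375.15×2 + 1020.66×4 + 19238.14×12 + 4883.13×6 = 8750.3 + 4082.64 + 230857.68 + 29298.78 = 272989.4
P = 258634.39 / 272989.4 × 100 = 94.7416
Fisher = √(L × P) = √(95.5591 × 94.7416) = 95.1494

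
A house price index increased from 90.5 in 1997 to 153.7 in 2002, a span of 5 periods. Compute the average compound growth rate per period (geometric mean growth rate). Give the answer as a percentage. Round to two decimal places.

Growth factor = (153.7/90.5)^(1/5) = (1.698343)^(1/5) = 1.111745
Growth rate = 1.111745 − 1 = 0.111745 = 11.1745%

11.17%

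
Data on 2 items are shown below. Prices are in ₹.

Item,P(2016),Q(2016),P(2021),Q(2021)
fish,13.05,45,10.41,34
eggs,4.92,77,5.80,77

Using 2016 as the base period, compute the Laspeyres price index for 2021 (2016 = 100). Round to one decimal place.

Laspeyres price index uses base-period quantities as weights.
ΣP(2021)·Q(2016) = 10.41×45 + 5.80×77 = 468.45 + 446.6 = 915.05
ΣP(2016)·Q(2016) = 13.05×45 + 4.92×77 = 587.25 + 378.84 = 966.09
Index = 915.05 / 966.09 × 100 = 94.7168

94.7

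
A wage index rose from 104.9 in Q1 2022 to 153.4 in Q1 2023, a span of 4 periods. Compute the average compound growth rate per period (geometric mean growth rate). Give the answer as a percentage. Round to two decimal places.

9.97%

Growth factor = (153.4/104.9)^(1/4) = (1.462345)^(1/4) = 1.099670
Growth rate = 1.099670 − 1 = 0.099670 = 9.9670%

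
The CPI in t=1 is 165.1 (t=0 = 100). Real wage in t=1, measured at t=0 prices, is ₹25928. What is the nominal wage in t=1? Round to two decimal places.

42807.13

Nominal = Real × (Index/100) = 25928 × (165.1/100)
        = 25928 × 1.651 = 42807.1280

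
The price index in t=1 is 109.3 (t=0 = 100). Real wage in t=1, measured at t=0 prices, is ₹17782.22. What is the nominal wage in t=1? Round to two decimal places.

Nominal = Real × (Index/100) = 17782.22 × (109.3/100)
        = 17782.22 × 1.093 = 19435.9665

19435.97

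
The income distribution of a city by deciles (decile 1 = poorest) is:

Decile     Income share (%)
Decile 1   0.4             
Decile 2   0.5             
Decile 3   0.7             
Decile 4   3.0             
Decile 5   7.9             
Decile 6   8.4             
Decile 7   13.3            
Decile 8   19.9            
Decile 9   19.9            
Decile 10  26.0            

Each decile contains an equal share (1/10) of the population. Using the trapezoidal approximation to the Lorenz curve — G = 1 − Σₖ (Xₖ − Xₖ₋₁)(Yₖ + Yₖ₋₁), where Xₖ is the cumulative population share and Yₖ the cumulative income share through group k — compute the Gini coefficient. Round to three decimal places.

0.494

Cumulative income shares Yₖ: 0.0040, 0.0090, 0.0160, 0.0460, 0.1250, 0.2090, 0.3420, 0.5410, 0.7400, 1.0000
Σ (Xₖ−Xₖ₋₁)(Yₖ+Yₖ₋₁) = (1/10)(0.0040+0.0000) + (1/10)(0.0090+0.0040) + (1/10)(0.0160+0.0090) + (1/10)(0.0460+0.0160) + (1/10)(0.1250+0.0460) + (1/10)(0.2090+0.1250) + (1/10)(0.3420+0.2090) + (1/10)(0.5410+0.3420) + (1/10)(0.7400+0.5410) + (1/10)(1.0000+0.7400)
  = 0.0004 + 0.0013 + 0.0025 + 0.0062 + 0.0171 + 0.0334 + 0.0551 + 0.0883 + 0.1281 + 0.1740 = 0.5064
G = 1 − 0.5064 = 0.4936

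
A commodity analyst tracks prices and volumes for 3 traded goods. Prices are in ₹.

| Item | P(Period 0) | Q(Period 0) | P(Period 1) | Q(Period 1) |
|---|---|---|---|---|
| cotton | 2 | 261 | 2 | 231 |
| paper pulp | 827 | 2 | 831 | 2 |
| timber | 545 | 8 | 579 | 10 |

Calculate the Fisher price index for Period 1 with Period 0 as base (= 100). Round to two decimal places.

104.44

Laspeyres component (base-period weights):
ΣP(Period 1)Q(Period 0) = 2×261 + 831×2 + 579×8 = 522 + 1662 + 4632 = 6816
ΣP(Period 0)Q(Period 0) = 2×261 + 827×2 + 545×8 = 522 + 1654 + 4360 = 6536
L = 6816 / 6536 × 100 = 104.2840
Paasche component (current-period weights):
ΣP(Period 1)Q(Period 1) = 2×231 + 831×2 + 579×10 = 462 + 1662 + 5790 = 7914
ΣP(Period 0)Q(Period 1) = 2×231 + 827×2 + 545×10 = 462 + 1654 + 5450 = 7566
P = 7914 / 7566 × 100 = 104.5995
Fisher = √(L × P) = √(104.2840 × 104.5995) = 104.4416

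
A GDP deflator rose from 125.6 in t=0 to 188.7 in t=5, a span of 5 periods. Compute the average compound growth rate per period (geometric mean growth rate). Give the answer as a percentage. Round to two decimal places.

Growth factor = (188.7/125.6)^(1/5) = (1.502389)^(1/5) = 1.084817
Growth rate = 1.084817 − 1 = 0.084817 = 8.4817%

8.48%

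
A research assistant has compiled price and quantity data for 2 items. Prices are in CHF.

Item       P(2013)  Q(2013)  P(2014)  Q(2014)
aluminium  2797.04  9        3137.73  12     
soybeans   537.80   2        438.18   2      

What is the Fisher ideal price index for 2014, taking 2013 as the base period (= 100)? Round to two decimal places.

Laspeyres component (base-period weights):
ΣP(2014)Q(2013) = 3137.73×9 + 438.18×2 = 28239.57 + 876.36 = 29115.93
ΣP(2013)Q(2013) = 2797.04×9 + 537.80×2 = 25173.36 + 1075.6 = 26248.96
L = 29115.93 / 26248.96 × 100 = 110.9222
Paasche component (current-period weights):
ΣP(2014)Q(2014) = 3137.73×12 + 438.18×2 = 37652.76 + 876.36 = 38529.12
ΣP(2013)Q(2014) = 2797.04×12 + 537.80×2 = 33564.48 + 1075.6 = 34640.08
P = 38529.12 / 34640.08 × 100 = 111.2270
Fisher = √(L × P) = √(110.9222 × 111.2270) = 111.0745

111.07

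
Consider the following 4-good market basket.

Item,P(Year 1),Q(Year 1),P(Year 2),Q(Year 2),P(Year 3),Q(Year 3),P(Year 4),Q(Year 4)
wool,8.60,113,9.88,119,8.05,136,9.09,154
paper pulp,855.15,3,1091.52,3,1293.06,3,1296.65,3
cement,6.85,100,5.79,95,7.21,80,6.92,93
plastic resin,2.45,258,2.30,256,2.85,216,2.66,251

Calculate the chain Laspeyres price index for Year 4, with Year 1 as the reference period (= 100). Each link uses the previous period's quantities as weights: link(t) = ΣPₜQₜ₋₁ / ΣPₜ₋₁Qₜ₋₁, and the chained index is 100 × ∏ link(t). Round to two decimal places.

130.02

Link Year 1→Year 2:
ΣP(Year 2)Q(Year 1) = 9.88×113 + 1091.52×3 + 5.79×100 + 2.30×258 = 1116.44 + 3274.56 + 579 + 593.4 = 5563.4
ΣP(Year 1)Q(Year 1) = 8.60×113 + 855.15×3 + 6.85×100 + 2.45×258 = 971.8 + 2565.45 + 685 + 632.1 = 4854.35
link = 5563.4/4854.35 = 1.146065
Link Year 2→Year 3:
ΣP(Year 3)Q(Year 2) = 8.05×119 + 1293.06×3 + 7.21×95 + 2.85×256 = 957.95 + 3879.18 + 684.95 + 729.6 = 6251.68
ΣP(Year 2)Q(Year 2) = 9.88×119 + 1091.52×3 + 5.79×95 + 2.30×256 = 1175.72 + 3274.56 + 550.05 + 588.8 = 5589.13
link = 6251.68/5589.13 = 1.118543
Link Year 3→Year 4:
ΣP(Year 4)Q(Year 3) = 9.09×136 + 1296.65×3 + 6.92×80 + 2.66×216 = 1236.24 + 3889.95 + 553.6 + 574.56 = 6254.35
ΣP(Year 3)Q(Year 3) = 8.05×136 + 1293.06×3 + 7.21×80 + 2.85×216 = 1094.8 + 3879.18 + 576.8 + 615.6 = 6166.38
link = 6254.35/6166.38 = 1.014266
Chained index = 100 × 1.146065 × 1.118543 × 1.014266 = 130.0210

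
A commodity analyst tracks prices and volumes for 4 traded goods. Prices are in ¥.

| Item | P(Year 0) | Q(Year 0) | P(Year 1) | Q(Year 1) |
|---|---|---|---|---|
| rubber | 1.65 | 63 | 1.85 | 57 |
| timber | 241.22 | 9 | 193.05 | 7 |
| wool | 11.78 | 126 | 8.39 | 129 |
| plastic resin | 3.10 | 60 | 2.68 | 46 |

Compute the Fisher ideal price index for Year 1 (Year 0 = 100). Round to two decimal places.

77.58

Laspeyres component (base-period weights):
ΣP(Year 1)Q(Year 0) = 1.85×63 + 193.05×9 + 8.39×126 + 2.68×60 = 116.55 + 1737.45 + 1057.14 + 160.8 = 3071.94
ΣP(Year 0)Q(Year 0) = 1.65×63 + 241.22×9 + 11.78×126 + 3.10×60 = 103.95 + 2170.98 + 1484.28 + 186 = 3945.21
L = 3071.94 / 3945.21 × 100 = 77.8651
Paasche component (current-period weights):
ΣP(Year 1)Q(Year 1) = 1.85×57 + 193.05×7 + 8.39×129 + 2.68×46 = 105.45 + 1351.35 + 1082.31 + 123.28 = 2662.39
ΣP(Year 0)Q(Year 1) = 1.65×57 + 241.22×7 + 11.78×129 + 3.10×46 = 94.05 + 1688.54 + 1519.62 + 142.6 = 3444.81
P = 2662.39 / 3444.81 × 100 = 77.2870
Fisher = √(L × P) = √(77.8651 × 77.2870) = 77.5755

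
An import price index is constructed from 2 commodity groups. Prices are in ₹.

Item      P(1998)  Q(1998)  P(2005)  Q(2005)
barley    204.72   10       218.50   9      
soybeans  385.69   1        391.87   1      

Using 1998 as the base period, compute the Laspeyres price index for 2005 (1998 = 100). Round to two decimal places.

Laspeyres price index uses base-period quantities as weights.
ΣP(2005)·Q(1998) = 218.50×10 + 391.87×1 = 2185 + 391.87 = 2576.87
ΣP(1998)·Q(1998) = 204.72×10 + 385.69×1 = 2047.2 + 385.69 = 2432.89
Index = 2576.87 / 2432.89 × 100 = 105.9181

105.92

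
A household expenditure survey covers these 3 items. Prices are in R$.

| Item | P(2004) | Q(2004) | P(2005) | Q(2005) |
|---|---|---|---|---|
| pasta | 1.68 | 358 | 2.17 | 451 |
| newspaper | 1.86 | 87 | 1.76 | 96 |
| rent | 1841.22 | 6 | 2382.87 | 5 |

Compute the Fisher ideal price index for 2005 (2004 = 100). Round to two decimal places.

128.86

Laspeyres component (base-period weights):
ΣP(2005)Q(2004) = 2.17×358 + 1.76×87 + 2382.87×6 = 776.86 + 153.12 + 14297.22 = 15227.2
ΣP(2004)Q(2004) = 1.68×358 + 1.86×87 + 1841.22×6 = 601.44 + 161.82 + 11047.32 = 11810.58
L = 15227.2 / 11810.58 × 100 = 128.9285
Paasche component (current-period weights):
ΣP(2005)Q(2005) = 2.17×451 + 1.76×96 + 2382.87×5 = 978.67 + 168.96 + 11914.35 = 13061.98
ΣP(2004)Q(2005) = 1.68×451 + 1.86×96 + 1841.22×5 = 757.68 + 178.56 + 9206.1 = 10142.34
P = 13061.98 / 10142.34 × 100 = 128.7867
Fisher = √(L × P) = √(128.9285 × 128.7867) = 128.8575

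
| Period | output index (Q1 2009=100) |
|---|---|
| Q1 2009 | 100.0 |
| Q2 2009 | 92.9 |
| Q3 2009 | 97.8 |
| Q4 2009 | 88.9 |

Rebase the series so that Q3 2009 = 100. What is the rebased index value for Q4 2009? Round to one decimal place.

90.9

Rebased(Q4 2009) = 88.9 / 97.8 × 100 = 90.8998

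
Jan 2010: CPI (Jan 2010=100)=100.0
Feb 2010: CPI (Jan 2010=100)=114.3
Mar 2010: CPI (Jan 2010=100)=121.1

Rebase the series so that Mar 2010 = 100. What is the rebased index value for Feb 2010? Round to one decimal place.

Rebased(Feb 2010) = 114.3 / 121.1 × 100 = 94.3848

94.4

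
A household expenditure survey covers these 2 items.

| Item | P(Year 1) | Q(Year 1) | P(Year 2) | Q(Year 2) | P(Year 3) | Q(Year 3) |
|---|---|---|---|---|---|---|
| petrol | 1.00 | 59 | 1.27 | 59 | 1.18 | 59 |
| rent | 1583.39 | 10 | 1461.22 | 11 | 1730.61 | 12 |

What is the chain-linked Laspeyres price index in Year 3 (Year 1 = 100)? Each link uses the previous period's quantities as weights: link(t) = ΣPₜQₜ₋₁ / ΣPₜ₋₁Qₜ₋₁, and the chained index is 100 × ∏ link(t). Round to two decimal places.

109.34

Link Year 1→Year 2:
ΣP(Year 2)Q(Year 1) = 1.27×59 + 1461.22×10 = 74.93 + 14612.2 = 14687.13
ΣP(Year 1)Q(Year 1) = 1.00×59 + 1583.39×10 = 59 + 15833.9 = 15892.9
link = 14687.13/15892.9 = 0.924132
Link Year 2→Year 3:
ΣP(Year 3)Q(Year 2) = 1.18×59 + 1730.61×11 = 69.62 + 19036.71 = 19106.33
ΣP(Year 2)Q(Year 2) = 1.27×59 + 1461.22×11 = 74.93 + 16073.42 = 16148.35
link = 19106.33/16148.35 = 1.183175
Chained index = 100 × 0.924132 × 1.183175 = 109.3410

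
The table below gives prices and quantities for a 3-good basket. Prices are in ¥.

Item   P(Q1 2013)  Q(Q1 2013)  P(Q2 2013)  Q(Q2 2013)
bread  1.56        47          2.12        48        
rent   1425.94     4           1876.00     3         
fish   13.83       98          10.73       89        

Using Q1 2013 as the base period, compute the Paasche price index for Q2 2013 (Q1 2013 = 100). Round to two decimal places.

Paasche price index uses current-period quantities as weights.
ΣP(Q2 2013)·Q(Q2 2013) = 2.12×48 + 1876.00×3 + 10.73×89 = 101.76 + 5628 + 954.97 = 6684.73
ΣP(Q1 2013)·Q(Q2 2013) = 1.56×48 + 1425.94×3 + 13.83×89 = 74.88 + 4277.82 + 1230.87 = 5583.57
Index = 6684.73 / 5583.57 × 100 = 119.7214

119.72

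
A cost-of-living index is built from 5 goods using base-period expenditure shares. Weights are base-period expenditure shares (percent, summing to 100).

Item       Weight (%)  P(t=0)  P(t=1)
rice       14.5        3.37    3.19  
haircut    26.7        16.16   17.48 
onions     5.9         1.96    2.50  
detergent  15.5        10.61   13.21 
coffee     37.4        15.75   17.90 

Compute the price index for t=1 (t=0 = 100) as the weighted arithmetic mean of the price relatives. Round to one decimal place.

111.9

rice: 14.5 × (3.19/3.37) = 14.5 × 0.946588 = 13.7255
haircut: 26.7 × (17.48/16.16) = 26.7 × 1.081683 = 28.8809
onions: 5.9 × (2.50/1.96) = 5.9 × 1.275510 = 7.5255
detergent: 15.5 × (13.21/10.61) = 15.5 × 1.245052 = 19.2983
coffee: 37.4 × (17.90/15.75) = 37.4 × 1.136508 = 42.5054
Index = Σ wᵢ·(p₁ᵢ/p₀ᵢ) = 13.7255 + 28.8809 + 7.5255 + 19.2983 + 42.5054 = 111.9357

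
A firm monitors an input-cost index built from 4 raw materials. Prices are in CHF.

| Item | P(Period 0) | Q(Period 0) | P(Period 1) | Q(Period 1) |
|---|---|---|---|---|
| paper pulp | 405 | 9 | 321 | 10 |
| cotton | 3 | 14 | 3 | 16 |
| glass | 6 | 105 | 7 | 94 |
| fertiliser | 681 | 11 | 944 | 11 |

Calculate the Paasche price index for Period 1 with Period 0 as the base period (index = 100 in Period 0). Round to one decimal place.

117.7

Paasche price index uses current-period quantities as weights.
ΣP(Period 1)·Q(Period 1) = 321×10 + 3×16 + 7×94 + 944×11 = 3210 + 48 + 658 + 10384 = 14300
ΣP(Period 0)·Q(Period 1) = 405×10 + 3×16 + 6×94 + 681×11 = 4050 + 48 + 564 + 7491 = 12153
Index = 14300 / 12153 × 100 = 117.6664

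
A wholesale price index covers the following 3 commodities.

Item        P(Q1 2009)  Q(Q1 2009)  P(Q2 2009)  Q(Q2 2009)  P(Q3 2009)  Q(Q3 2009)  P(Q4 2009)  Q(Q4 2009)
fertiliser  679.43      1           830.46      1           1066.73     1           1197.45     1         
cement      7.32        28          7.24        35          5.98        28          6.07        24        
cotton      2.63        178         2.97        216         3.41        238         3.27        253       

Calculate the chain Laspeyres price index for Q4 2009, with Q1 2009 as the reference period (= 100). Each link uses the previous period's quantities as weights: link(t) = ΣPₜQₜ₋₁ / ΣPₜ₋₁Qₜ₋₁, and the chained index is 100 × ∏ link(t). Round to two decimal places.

Link Q1 2009→Q2 2009:
ΣP(Q2 2009)Q(Q1 2009) = 830.46×1 + 7.24×28 + 2.97×178 = 830.46 + 202.72 + 528.66 = 1561.84
ΣP(Q1 2009)Q(Q1 2009) = 679.43×1 + 7.32×28 + 2.63×178 = 679.43 + 204.96 + 468.14 = 1352.53
link = 1561.84/1352.53 = 1.154754
Link Q2 2009→Q3 2009:
ΣP(Q3 2009)Q(Q2 2009) = 1066.73×1 + 5.98×35 + 3.41×216 = 1066.73 + 209.3 + 736.56 = 2012.59
ΣP(Q2 2009)Q(Q2 2009) = 830.46×1 + 7.24×35 + 2.97×216 = 830.46 + 253.4 + 641.52 = 1725.38
link = 2012.59/1725.38 = 1.166462
Link Q3 2009→Q4 2009:
ΣP(Q4 2009)Q(Q3 2009) = 1197.45×1 + 6.07×28 + 3.27×238 = 1197.45 + 169.96 + 778.26 = 2145.67
ΣP(Q3 2009)Q(Q3 2009) = 1066.73×1 + 5.98×28 + 3.41×238 = 1066.73 + 167.44 + 811.58 = 2045.75
link = 2145.67/2045.75 = 1.048843
Chained index = 100 × 1.154754 × 1.166462 × 1.048843 = 141.2767

141.28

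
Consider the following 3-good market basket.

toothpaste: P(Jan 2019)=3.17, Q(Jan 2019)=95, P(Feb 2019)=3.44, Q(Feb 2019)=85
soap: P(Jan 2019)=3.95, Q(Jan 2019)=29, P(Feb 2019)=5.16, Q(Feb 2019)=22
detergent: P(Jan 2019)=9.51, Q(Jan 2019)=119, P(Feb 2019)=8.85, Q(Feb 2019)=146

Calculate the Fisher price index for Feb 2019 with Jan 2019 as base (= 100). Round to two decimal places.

98.08

Laspeyres component (base-period weights):
ΣP(Feb 2019)Q(Jan 2019) = 3.44×95 + 5.16×29 + 8.85×119 = 326.8 + 149.64 + 1053.15 = 1529.59
ΣP(Jan 2019)Q(Jan 2019) = 3.17×95 + 3.95×29 + 9.51×119 = 301.15 + 114.55 + 1131.69 = 1547.39
L = 1529.59 / 1547.39 × 100 = 98.8497
Paasche component (current-period weights):
ΣP(Feb 2019)Q(Feb 2019) = 3.44×85 + 5.16×22 + 8.85×146 = 292.4 + 113.52 + 1292.1 = 1698.02
ΣP(Jan 2019)Q(Feb 2019) = 3.17×85 + 3.95×22 + 9.51×146 = 269.45 + 86.9 + 1388.46 = 1744.81
P = 1698.02 / 1744.81 × 100 = 97.3183
Fisher = √(L × P) = √(98.8497 × 97.3183) = 98.0810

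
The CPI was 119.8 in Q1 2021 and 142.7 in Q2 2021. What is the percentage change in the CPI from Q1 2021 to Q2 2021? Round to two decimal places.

19.12%

Change = (142.7 − 119.8) / 119.8 × 100
       = 22.9 / 119.8 × 100 = 19.1152%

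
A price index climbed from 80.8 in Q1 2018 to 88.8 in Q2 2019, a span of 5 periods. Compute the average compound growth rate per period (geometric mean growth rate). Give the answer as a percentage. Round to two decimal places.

Growth factor = (88.8/80.8)^(1/5) = (1.099010)^(1/5) = 1.019061
Growth rate = 1.019061 − 1 = 0.019061 = 1.9061%

1.91%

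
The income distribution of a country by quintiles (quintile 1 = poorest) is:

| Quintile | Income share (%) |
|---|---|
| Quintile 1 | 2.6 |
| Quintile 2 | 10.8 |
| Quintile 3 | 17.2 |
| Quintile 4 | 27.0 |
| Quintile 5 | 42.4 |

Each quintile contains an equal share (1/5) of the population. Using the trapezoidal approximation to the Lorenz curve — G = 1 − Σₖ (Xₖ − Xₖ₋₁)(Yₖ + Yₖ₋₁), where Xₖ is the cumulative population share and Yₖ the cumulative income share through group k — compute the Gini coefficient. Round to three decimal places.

Cumulative income shares Yₖ: 0.0260, 0.1340, 0.3060, 0.5760, 1.0000
Σ (Xₖ−Xₖ₋₁)(Yₖ+Yₖ₋₁) = (1/5)(0.0260+0.0000) + (1/5)(0.1340+0.0260) + (1/5)(0.3060+0.1340) + (1/5)(0.5760+0.3060) + (1/5)(1.0000+0.5760)
  = 0.0052 + 0.0320 + 0.0880 + 0.1764 + 0.3152 = 0.6168
G = 1 − 0.6168 = 0.3832

0.383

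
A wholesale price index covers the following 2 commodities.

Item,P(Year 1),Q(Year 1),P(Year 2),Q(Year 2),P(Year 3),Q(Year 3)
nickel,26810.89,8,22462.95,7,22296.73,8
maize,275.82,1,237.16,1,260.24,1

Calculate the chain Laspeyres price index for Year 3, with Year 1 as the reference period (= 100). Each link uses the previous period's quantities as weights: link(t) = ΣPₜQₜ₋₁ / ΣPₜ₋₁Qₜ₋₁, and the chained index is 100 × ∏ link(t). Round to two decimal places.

83.18

Link Year 1→Year 2:
ΣP(Year 2)Q(Year 1) = 22462.95×8 + 237.16×1 = 179703.6 + 237.16 = 179940.76
ΣP(Year 1)Q(Year 1) = 26810.89×8 + 275.82×1 = 214487.12 + 275.82 = 214762.94
link = 179940.76/214762.94 = 0.837858
Link Year 2→Year 3:
ΣP(Year 3)Q(Year 2) = 22296.73×7 + 260.24×1 = 156077.11 + 260.24 = 156337.35
ΣP(Year 2)Q(Year 2) = 22462.95×7 + 237.16×1 = 157240.65 + 237.16 = 157477.81
link = 156337.35/157477.81 = 0.992758
Chained index = 100 × 0.837858 × 0.992758 = 83.1790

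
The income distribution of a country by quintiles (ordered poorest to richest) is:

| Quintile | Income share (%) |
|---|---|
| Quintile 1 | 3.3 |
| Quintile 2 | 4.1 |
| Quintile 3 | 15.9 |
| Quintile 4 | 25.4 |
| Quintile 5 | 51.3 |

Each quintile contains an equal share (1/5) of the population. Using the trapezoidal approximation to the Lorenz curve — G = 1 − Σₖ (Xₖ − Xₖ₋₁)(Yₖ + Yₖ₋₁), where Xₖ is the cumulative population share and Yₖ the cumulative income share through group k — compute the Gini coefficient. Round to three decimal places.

0.469

Cumulative income shares Yₖ: 0.0330, 0.0740, 0.2330, 0.4870, 1.0000
Σ (Xₖ−Xₖ₋₁)(Yₖ+Yₖ₋₁) = (1/5)(0.0330+0.0000) + (1/5)(0.0740+0.0330) + (1/5)(0.2330+0.0740) + (1/5)(0.4870+0.2330) + (1/5)(1.0000+0.4870)
  = 0.0066 + 0.0214 + 0.0614 + 0.1440 + 0.2974 = 0.5308
G = 1 − 0.5308 = 0.4692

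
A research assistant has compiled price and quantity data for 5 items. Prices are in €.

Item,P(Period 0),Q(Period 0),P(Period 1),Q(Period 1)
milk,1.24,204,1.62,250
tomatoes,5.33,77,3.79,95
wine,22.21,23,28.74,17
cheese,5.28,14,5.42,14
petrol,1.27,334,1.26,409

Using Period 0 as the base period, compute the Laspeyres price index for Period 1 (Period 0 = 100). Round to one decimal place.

106.4

Laspeyres price index uses base-period quantities as weights.
ΣP(Period 1)·Q(Period 0) = 1.62×204 + 3.79×77 + 28.74×23 + 5.42×14 + 1.26×334 = 330.48 + 291.83 + 661.02 + 75.88 + 420.84 = 1780.05
ΣP(Period 0)·Q(Period 0) = 1.24×204 + 5.33×77 + 22.21×23 + 5.28×14 + 1.27×334 = 252.96 + 410.41 + 510.83 + 73.92 + 424.18 = 1672.3
Index = 1780.05 / 1672.3 × 100 = 106.4432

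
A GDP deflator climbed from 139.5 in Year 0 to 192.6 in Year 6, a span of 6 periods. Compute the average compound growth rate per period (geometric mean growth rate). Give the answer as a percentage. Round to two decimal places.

5.52%

Growth factor = (192.6/139.5)^(1/6) = (1.380645)^(1/6) = 1.055230
Growth rate = 1.055230 − 1 = 0.055230 = 5.5230%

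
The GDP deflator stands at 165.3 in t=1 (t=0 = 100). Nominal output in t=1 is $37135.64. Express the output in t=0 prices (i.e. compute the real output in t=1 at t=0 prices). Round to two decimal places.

Real = Nominal ÷ (Index/100) = 37135.64 ÷ (165.3/100)
     = 37135.64 ÷ 1.653 = 22465.6019

22465.60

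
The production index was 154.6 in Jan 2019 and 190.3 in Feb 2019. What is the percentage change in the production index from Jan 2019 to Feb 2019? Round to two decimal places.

Change = (190.3 − 154.6) / 154.6 × 100
       = 35.7 / 154.6 × 100 = 23.0918%

23.09%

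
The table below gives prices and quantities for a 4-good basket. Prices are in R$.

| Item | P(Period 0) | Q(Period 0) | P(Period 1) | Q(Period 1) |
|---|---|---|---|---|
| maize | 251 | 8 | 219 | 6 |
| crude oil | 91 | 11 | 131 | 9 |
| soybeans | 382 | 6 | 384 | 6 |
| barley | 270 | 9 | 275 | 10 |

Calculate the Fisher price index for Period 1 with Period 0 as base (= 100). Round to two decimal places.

Laspeyres component (base-period weights):
ΣP(Period 1)Q(Period 0) = 219×8 + 131×11 + 384×6 + 275×9 = 1752 + 1441 + 2304 + 2475 = 7972
ΣP(Period 0)Q(Period 0) = 251×8 + 91×11 + 382×6 + 270×9 = 2008 + 1001 + 2292 + 2430 = 7731
L = 7972 / 7731 × 100 = 103.1173
Paasche component (current-period weights):
ΣP(Period 1)Q(Period 1) = 219×6 + 131×9 + 384×6 + 275×10 = 1314 + 1179 + 2304 + 2750 = 7547
ΣP(Period 0)Q(Period 1) = 251×6 + 91×9 + 382×6 + 270×10 = 1506 + 819 + 2292 + 2700 = 7317
P = 7547 / 7317 × 100 = 103.1434
Fisher = √(L × P) = √(103.1173 × 103.1434) = 103.1303

103.13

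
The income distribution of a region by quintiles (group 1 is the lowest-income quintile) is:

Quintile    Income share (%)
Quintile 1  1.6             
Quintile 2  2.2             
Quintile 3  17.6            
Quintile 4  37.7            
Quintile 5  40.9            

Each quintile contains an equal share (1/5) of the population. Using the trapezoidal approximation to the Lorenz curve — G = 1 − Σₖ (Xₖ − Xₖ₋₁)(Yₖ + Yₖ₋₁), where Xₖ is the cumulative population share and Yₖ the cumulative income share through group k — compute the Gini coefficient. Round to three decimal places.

0.456

Cumulative income shares Yₖ: 0.0160, 0.0380, 0.2140, 0.5910, 1.0000
Σ (Xₖ−Xₖ₋₁)(Yₖ+Yₖ₋₁) = (1/5)(0.0160+0.0000) + (1/5)(0.0380+0.0160) + (1/5)(0.2140+0.0380) + (1/5)(0.5910+0.2140) + (1/5)(1.0000+0.5910)
  = 0.0032 + 0.0108 + 0.0504 + 0.1610 + 0.3182 = 0.5436
G = 1 − 0.5436 = 0.4564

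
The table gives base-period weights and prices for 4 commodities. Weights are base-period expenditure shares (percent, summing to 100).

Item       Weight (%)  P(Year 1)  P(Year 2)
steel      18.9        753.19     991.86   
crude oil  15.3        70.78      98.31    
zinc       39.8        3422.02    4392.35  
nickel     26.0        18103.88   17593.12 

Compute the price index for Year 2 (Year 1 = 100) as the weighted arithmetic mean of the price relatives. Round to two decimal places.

122.49

steel: 18.9 × (991.86/753.19) = 18.9 × 1.316879 = 24.8890
crude oil: 15.3 × (98.31/70.78) = 15.3 × 1.388952 = 21.2510
zinc: 39.8 × (4392.35/3422.02) = 39.8 × 1.283555 = 51.0855
nickel: 26.0 × (17593.12/18103.88) = 26.0 × 0.971787 = 25.2665
Index = Σ wᵢ·(p₁ᵢ/p₀ᵢ) = 24.8890 + 21.2510 + 51.0855 + 25.2665 = 122.4919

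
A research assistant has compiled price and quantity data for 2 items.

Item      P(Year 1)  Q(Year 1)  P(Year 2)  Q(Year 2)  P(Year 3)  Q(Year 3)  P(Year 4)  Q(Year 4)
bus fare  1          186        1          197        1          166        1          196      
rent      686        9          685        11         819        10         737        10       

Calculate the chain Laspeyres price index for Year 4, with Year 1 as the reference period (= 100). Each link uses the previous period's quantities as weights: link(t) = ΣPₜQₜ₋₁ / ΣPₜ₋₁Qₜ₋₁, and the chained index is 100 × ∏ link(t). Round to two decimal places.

107.23

Link Year 1→Year 2:
ΣP(Year 2)Q(Year 1) = 1×186 + 685×9 = 186 + 6165 = 6351
ΣP(Year 1)Q(Year 1) = 1×186 + 686×9 = 186 + 6174 = 6360
link = 6351/6360 = 0.998585
Link Year 2→Year 3:
ΣP(Year 3)Q(Year 2) = 1×197 + 819×11 = 197 + 9009 = 9206
ΣP(Year 2)Q(Year 2) = 1×197 + 685×11 = 197 + 7535 = 7732
link = 9206/7732 = 1.190636
Link Year 3→Year 4:
ΣP(Year 4)Q(Year 3) = 1×166 + 737×10 = 166 + 7370 = 7536
ΣP(Year 3)Q(Year 3) = 1×166 + 819×10 = 166 + 8190 = 8356
link = 7536/8356 = 0.901867
Chained index = 100 × 0.998585 × 1.190636 × 0.901867 = 107.2276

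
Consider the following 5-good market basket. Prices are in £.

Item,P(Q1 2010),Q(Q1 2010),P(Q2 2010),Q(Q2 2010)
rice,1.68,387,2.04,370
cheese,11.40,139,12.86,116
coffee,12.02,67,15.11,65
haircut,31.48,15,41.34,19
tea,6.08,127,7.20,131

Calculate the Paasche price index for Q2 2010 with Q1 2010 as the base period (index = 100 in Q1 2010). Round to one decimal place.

Paasche price index uses current-period quantities as weights.
ΣP(Q2 2010)·Q(Q2 2010) = 2.04×370 + 12.86×116 + 15.11×65 + 41.34×19 + 7.20×131 = 754.8 + 1491.76 + 982.15 + 785.46 + 943.2 = 4957.37
ΣP(Q1 2010)·Q(Q2 2010) = 1.68×370 + 11.40×116 + 12.02×65 + 31.48×19 + 6.08×131 = 621.6 + 1322.4 + 781.3 + 598.12 + 796.48 = 4119.9
Index = 4957.37 / 4119.9 × 100 = 120.3274

120.3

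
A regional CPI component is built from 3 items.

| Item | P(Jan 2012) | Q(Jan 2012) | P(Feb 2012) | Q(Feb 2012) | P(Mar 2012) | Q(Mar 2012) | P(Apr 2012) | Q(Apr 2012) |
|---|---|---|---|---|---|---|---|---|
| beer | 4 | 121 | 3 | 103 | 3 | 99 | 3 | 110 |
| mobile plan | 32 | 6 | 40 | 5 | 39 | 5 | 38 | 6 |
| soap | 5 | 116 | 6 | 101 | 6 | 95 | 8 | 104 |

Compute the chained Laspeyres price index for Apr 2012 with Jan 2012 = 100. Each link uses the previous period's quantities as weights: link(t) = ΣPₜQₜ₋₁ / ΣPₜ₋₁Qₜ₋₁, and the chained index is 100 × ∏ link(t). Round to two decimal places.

120.90

Link Jan 2012→Feb 2012:
ΣP(Feb 2012)Q(Jan 2012) = 3×121 + 40×6 + 6×116 = 363 + 240 + 696 = 1299
ΣP(Jan 2012)Q(Jan 2012) = 4×121 + 32×6 + 5×116 = 484 + 192 + 580 = 1256
link = 1299/1256 = 1.034236
Link Feb 2012→Mar 2012:
ΣP(Mar 2012)Q(Feb 2012) = 3×103 + 39×5 + 6×101 = 309 + 195 + 606 = 1110
ΣP(Feb 2012)Q(Feb 2012) = 3×103 + 40×5 + 6×101 = 309 + 200 + 606 = 1115
link = 1110/1115 = 0.995516
Link Mar 2012→Apr 2012:
ΣP(Apr 2012)Q(Mar 2012) = 3×99 + 38×5 + 8×95 = 297 + 190 + 760 = 1247
ΣP(Mar 2012)Q(Mar 2012) = 3×99 + 39×5 + 6×95 = 297 + 195 + 570 = 1062
link = 1247/1062 = 1.174200
Chained index = 100 × 1.034236 × 0.995516 × 1.174200 = 120.8953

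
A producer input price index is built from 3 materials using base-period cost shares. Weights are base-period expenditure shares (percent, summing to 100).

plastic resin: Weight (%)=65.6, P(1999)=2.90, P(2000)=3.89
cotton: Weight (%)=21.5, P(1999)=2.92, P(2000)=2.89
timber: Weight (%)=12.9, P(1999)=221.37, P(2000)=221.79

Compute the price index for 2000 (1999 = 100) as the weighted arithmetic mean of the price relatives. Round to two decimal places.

122.20

plastic resin: 65.6 × (3.89/2.90) = 65.6 × 1.341379 = 87.9945
cotton: 21.5 × (2.89/2.92) = 21.5 × 0.989726 = 21.2791
timber: 12.9 × (221.79/221.37) = 12.9 × 1.001897 = 12.9245
Index = Σ wᵢ·(p₁ᵢ/p₀ᵢ) = 87.9945 + 21.2791 + 12.9245 = 122.1981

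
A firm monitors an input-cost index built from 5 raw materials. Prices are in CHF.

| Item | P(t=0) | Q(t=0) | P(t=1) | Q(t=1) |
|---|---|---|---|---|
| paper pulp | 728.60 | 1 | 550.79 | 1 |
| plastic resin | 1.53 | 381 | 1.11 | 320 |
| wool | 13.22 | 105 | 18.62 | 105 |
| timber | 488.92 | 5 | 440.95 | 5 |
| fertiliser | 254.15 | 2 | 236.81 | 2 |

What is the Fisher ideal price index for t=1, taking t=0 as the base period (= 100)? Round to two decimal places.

99.42

Laspeyres component (base-period weights):
ΣP(t=1)Q(t=0) = 550.79×1 + 1.11×381 + 18.62×105 + 440.95×5 + 236.81×2 = 550.79 + 422.91 + 1955.1 + 2204.75 + 473.62 = 5607.17
ΣP(t=0)Q(t=0) = 728.60×1 + 1.53×381 + 13.22×105 + 488.92×5 + 254.15×2 = 728.6 + 582.93 + 1388.1 + 2444.6 + 508.3 = 5652.53
L = 5607.17 / 5652.53 × 100 = 99.1975
Paasche component (current-period weights):
ΣP(t=1)Q(t=1) = 550.79×1 + 1.11×320 + 18.62×105 + 440.95×5 + 236.81×2 = 550.79 + 355.2 + 1955.1 + 2204.75 + 473.62 = 5539.46
ΣP(t=0)Q(t=1) = 728.60×1 + 1.53×320 + 13.22×105 + 488.92×5 + 254.15×2 = 728.6 + 489.6 + 1388.1 + 2444.6 + 508.3 = 5559.2
P = 5539.46 / 5559.2 × 100 = 99.6449
Fisher = √(L × P) = √(99.1975 × 99.6449) = 99.4210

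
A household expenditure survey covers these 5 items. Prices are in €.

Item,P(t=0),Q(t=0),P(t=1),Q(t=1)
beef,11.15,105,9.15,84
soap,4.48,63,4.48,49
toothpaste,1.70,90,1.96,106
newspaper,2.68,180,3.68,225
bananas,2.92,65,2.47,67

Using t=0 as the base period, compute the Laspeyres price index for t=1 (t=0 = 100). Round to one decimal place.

Laspeyres price index uses base-period quantities as weights.
ΣP(t=1)·Q(t=0) = 9.15×105 + 4.48×63 + 1.96×90 + 3.68×180 + 2.47×65 = 960.75 + 282.24 + 176.4 + 662.4 + 160.55 = 2242.34
ΣP(t=0)·Q(t=0) = 11.15×105 + 4.48×63 + 1.70×90 + 2.68×180 + 2.92×65 = 1170.75 + 282.24 + 153 + 482.4 + 189.8 = 2278.19
Index = 2242.34 / 2278.19 × 100 = 98.4264

98.4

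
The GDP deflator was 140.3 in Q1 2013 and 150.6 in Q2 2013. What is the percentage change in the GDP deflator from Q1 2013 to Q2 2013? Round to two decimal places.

Change = (150.6 − 140.3) / 140.3 × 100
       = 10.3 / 140.3 × 100 = 7.3414%

7.34%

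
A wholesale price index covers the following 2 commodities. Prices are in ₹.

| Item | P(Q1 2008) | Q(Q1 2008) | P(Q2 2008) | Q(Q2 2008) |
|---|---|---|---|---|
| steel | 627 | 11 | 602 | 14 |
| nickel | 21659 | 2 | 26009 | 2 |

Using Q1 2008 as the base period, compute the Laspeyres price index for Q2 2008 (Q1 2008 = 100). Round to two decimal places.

116.78

Laspeyres price index uses base-period quantities as weights.
ΣP(Q2 2008)·Q(Q1 2008) = 602×11 + 26009×2 = 6622 + 52018 = 58640
ΣP(Q1 2008)·Q(Q1 2008) = 627×11 + 21659×2 = 6897 + 43318 = 50215
Index = 58640 / 50215 × 100 = 116.7779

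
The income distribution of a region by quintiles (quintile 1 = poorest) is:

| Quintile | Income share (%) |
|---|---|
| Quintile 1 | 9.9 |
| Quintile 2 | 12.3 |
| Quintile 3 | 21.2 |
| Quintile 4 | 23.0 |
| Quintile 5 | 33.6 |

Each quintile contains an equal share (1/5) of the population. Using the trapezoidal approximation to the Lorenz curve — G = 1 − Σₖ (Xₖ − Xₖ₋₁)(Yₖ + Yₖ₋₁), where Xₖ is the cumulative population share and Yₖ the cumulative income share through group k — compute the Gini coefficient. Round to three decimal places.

Cumulative income shares Yₖ: 0.0990, 0.2220, 0.4340, 0.6640, 1.0000
Σ (Xₖ−Xₖ₋₁)(Yₖ+Yₖ₋₁) = (1/5)(0.0990+0.0000) + (1/5)(0.2220+0.0990) + (1/5)(0.4340+0.2220) + (1/5)(0.6640+0.4340) + (1/5)(1.0000+0.6640)
  = 0.0198 + 0.0642 + 0.1312 + 0.2196 + 0.3328 = 0.7676
G = 1 − 0.7676 = 0.2324

0.232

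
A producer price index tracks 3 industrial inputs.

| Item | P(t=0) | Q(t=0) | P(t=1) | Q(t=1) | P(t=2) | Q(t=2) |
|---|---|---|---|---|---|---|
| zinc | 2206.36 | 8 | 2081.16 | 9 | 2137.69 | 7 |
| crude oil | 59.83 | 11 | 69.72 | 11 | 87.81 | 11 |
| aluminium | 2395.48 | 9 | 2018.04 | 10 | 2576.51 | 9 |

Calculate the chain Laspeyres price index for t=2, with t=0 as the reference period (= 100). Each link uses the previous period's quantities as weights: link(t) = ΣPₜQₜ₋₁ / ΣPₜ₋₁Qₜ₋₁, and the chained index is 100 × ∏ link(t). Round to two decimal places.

103.39

Link t=0→t=1:
ΣP(t=1)Q(t=0) = 2081.16×8 + 69.72×11 + 2018.04×9 = 16649.28 + 766.92 + 18162.36 = 35578.56
ΣP(t=0)Q(t=0) = 2206.36×8 + 59.83×11 + 2395.48×9 = 17650.88 + 658.13 + 21559.32 = 39868.33
link = 35578.56/39868.33 = 0.892402
Link t=1→t=2:
ΣP(t=2)Q(t=1) = 2137.69×9 + 87.81×11 + 2576.51×10 = 19239.21 + 965.91 + 25765.1 = 45970.22
ΣP(t=1)Q(t=1) = 2081.16×9 + 69.72×11 + 2018.04×10 = 18730.44 + 766.92 + 20180.4 = 39677.76
link = 45970.22/39677.76 = 1.158589
Chained index = 100 × 0.892402 × 1.158589 = 103.3927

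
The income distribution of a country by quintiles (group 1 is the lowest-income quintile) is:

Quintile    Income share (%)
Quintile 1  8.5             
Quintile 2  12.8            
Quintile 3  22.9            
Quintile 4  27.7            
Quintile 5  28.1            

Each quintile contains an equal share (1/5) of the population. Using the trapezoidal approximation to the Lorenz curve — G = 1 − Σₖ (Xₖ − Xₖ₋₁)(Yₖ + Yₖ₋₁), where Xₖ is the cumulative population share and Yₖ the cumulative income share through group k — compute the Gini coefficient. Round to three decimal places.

0.216

Cumulative income shares Yₖ: 0.0850, 0.2130, 0.4420, 0.7190, 1.0000
Σ (Xₖ−Xₖ₋₁)(Yₖ+Yₖ₋₁) = (1/5)(0.0850+0.0000) + (1/5)(0.2130+0.0850) + (1/5)(0.4420+0.2130) + (1/5)(0.7190+0.4420) + (1/5)(1.0000+0.7190)
  = 0.0170 + 0.0596 + 0.1310 + 0.2322 + 0.3438 = 0.7836
G = 1 − 0.7836 = 0.2164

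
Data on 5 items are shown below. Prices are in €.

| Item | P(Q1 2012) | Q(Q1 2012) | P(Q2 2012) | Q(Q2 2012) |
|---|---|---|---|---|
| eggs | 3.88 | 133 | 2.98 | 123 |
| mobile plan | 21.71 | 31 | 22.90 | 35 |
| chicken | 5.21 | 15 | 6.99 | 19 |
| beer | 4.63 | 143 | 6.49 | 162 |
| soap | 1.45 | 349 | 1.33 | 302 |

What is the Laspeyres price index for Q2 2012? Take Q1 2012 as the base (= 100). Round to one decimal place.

106.9

Laspeyres price index uses base-period quantities as weights.
ΣP(Q2 2012)·Q(Q1 2012) = 2.98×133 + 22.90×31 + 6.99×15 + 6.49×143 + 1.33×349 = 396.34 + 709.9 + 104.85 + 928.07 + 464.17 = 2603.33
ΣP(Q1 2012)·Q(Q1 2012) = 3.88×133 + 21.71×31 + 5.21×15 + 4.63×143 + 1.45×349 = 516.04 + 673.01 + 78.15 + 662.09 + 506.05 = 2435.34
Index = 2603.33 / 2435.34 × 100 = 106.8980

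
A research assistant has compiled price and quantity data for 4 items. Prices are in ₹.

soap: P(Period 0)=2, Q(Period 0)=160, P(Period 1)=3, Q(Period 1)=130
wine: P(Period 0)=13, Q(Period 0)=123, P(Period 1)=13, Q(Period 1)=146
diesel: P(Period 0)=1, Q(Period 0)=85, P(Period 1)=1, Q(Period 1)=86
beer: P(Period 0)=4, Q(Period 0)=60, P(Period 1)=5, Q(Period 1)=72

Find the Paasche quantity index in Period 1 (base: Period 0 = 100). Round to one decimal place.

Paasche quantity index uses current-period prices as weights.
ΣP(Period 1)·Q(Period 1) = 3×130 + 13×146 + 1×86 + 5×72 = 390 + 1898 + 86 + 360 = 2734
ΣP(Period 1)·Q(Period 0) = 3×160 + 13×123 + 1×85 + 5×60 = 480 + 1599 + 85 + 300 = 2464
Index = 2734 / 2464 × 100 = 110.9578

111.0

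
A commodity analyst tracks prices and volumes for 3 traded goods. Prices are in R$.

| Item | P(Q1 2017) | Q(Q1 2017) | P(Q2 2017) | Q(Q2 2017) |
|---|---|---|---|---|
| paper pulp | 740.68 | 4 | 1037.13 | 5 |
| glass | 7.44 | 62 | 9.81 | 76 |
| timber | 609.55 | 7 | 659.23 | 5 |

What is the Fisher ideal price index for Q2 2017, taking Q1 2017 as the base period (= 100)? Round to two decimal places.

123.96

Laspeyres component (base-period weights):
ΣP(Q2 2017)Q(Q1 2017) = 1037.13×4 + 9.81×62 + 659.23×7 = 4148.52 + 608.22 + 4614.61 = 9371.35
ΣP(Q1 2017)Q(Q1 2017) = 740.68×4 + 7.44×62 + 609.55×7 = 2962.72 + 461.28 + 4266.85 = 7690.85
L = 9371.35 / 7690.85 × 100 = 121.8506
Paasche component (current-period weights):
ΣP(Q2 2017)Q(Q2 2017) = 1037.13×5 + 9.81×76 + 659.23×5 = 5185.65 + 745.56 + 3296.15 = 9227.36
ΣP(Q1 2017)Q(Q2 2017) = 740.68×5 + 7.44×76 + 609.55×5 = 3703.4 + 565.44 + 3047.75 = 7316.59
P = 9227.36 / 7316.59 × 100 = 126.1156
Fisher = √(L × P) = √(121.8506 × 126.1156) = 123.9648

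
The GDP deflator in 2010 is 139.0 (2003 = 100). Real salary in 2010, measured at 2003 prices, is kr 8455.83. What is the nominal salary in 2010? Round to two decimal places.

Nominal = Real × (Index/100) = 8455.83 × (139.0/100)
        = 8455.83 × 1.390 = 11753.6037

11753.60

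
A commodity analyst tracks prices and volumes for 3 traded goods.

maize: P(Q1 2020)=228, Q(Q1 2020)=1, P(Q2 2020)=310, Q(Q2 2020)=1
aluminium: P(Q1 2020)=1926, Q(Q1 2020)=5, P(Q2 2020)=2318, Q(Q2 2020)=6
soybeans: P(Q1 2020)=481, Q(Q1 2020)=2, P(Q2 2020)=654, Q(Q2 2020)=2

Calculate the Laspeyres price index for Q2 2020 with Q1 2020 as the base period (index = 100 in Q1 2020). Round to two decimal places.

Laspeyres price index uses base-period quantities as weights.
ΣP(Q2 2020)·Q(Q1 2020) = 310×1 + 2318×5 + 654×2 = 310 + 11590 + 1308 = 13208
ΣP(Q1 2020)·Q(Q1 2020) = 228×1 + 1926×5 + 481×2 = 228 + 9630 + 962 = 10820
Index = 13208 / 10820 × 100 = 122.0702

122.07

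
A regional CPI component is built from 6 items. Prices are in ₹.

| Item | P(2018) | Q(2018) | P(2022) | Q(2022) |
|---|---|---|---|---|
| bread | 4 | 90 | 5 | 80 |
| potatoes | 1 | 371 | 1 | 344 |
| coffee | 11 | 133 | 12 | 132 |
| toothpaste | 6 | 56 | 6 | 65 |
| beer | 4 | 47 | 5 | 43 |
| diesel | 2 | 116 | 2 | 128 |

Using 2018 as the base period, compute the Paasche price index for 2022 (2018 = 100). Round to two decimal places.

108.69

Paasche price index uses current-period quantities as weights.
ΣP(2022)·Q(2022) = 5×80 + 1×344 + 12×132 + 6×65 + 5×43 + 2×128 = 400 + 344 + 1584 + 390 + 215 + 256 = 3189
ΣP(2018)·Q(2022) = 4×80 + 1×344 + 11×132 + 6×65 + 4×43 + 2×128 = 320 + 344 + 1452 + 390 + 172 + 256 = 2934
Index = 3189 / 2934 × 100 = 108.6912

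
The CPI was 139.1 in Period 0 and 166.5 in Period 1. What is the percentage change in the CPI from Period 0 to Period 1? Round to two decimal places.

Change = (166.5 − 139.1) / 139.1 × 100
       = 27.4 / 139.1 × 100 = 19.6981%

19.70%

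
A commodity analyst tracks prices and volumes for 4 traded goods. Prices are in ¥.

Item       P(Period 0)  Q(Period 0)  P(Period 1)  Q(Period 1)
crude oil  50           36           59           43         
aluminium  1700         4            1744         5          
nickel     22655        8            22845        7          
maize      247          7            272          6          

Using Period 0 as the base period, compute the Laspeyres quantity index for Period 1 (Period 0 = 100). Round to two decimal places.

89.12

Laspeyres quantity index uses base-period prices as weights.
ΣP(Period 0)·Q(Period 1) = 50×43 + 1700×5 + 22655×7 + 247×6 = 2150 + 8500 + 158585 + 1482 = 170717
ΣP(Period 0)·Q(Period 0) = 50×36 + 1700×4 + 22655×8 + 247×7 = 1800 + 6800 + 181240 + 1729 = 191569
Index = 170717 / 191569 × 100 = 89.1151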